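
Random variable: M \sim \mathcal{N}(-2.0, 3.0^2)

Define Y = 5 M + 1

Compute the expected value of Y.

For Y = 5M + 1:
E[Y] = 5 * E[M] + 1
E[M] = -2.0 = -2
E[Y] = 5 * (-2) + 1 = -9

-9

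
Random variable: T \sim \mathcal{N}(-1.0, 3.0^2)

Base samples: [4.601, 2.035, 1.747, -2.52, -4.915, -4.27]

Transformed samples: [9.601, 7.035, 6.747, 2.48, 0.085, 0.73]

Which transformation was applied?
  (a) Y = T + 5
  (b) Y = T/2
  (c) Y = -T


Checking option (a) Y = T + 5:
  T = 4.601 -> Y = 9.601 ✓
  T = 2.035 -> Y = 7.035 ✓
  T = 1.747 -> Y = 6.747 ✓
All samples match this transformation.

(a) T + 5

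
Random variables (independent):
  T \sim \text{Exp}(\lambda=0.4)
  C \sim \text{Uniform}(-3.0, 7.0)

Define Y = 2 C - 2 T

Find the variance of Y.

For independent RVs: Var(aX + bY) = a²Var(X) + b²Var(Y)
Var(T) = 6.25
Var(C) = 8.3333333
Var(Y) = (-2)²*6.25 + 2²*8.3333333
= 4*6.25 + 4*8.3333333 = 58.333333

58.333333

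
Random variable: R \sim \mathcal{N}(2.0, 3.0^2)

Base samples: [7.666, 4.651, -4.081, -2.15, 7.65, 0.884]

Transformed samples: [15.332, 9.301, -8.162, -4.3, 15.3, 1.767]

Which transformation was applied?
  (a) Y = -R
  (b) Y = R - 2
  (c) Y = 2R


Checking option (c) Y = 2R:
  R = 7.666 -> Y = 15.332 ✓
  R = 4.651 -> Y = 9.301 ✓
  R = -4.081 -> Y = -8.162 ✓
All samples match this transformation.

(c) 2R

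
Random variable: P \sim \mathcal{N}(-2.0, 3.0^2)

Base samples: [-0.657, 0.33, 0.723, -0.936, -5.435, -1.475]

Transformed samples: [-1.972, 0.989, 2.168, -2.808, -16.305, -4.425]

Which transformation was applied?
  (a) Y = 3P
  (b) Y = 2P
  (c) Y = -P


Checking option (a) Y = 3P:
  P = -0.657 -> Y = -1.972 ✓
  P = 0.33 -> Y = 0.989 ✓
  P = 0.723 -> Y = 2.168 ✓
All samples match this transformation.

(a) 3P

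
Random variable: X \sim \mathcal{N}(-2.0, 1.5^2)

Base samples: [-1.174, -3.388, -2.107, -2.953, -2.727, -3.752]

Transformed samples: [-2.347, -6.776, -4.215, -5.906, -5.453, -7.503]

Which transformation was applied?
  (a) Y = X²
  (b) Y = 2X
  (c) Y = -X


Checking option (b) Y = 2X:
  X = -1.174 -> Y = -2.347 ✓
  X = -3.388 -> Y = -6.776 ✓
  X = -2.107 -> Y = -4.215 ✓
All samples match this transformation.

(b) 2X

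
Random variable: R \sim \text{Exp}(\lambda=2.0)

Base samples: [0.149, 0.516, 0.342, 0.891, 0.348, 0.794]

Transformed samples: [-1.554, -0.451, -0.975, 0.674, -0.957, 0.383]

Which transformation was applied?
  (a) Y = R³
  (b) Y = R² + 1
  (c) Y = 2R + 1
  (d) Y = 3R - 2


Checking option (d) Y = 3R - 2:
  R = 0.149 -> Y = -1.554 ✓
  R = 0.516 -> Y = -0.451 ✓
  R = 0.342 -> Y = -0.975 ✓
All samples match this transformation.

(d) 3R - 2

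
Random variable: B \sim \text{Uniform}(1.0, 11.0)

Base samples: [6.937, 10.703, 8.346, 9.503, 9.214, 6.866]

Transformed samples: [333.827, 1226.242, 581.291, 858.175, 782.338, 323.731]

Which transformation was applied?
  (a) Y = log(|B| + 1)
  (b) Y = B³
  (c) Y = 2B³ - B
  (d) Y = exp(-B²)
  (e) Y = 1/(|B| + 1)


Checking option (b) Y = B³:
  B = 6.937 -> Y = 333.827 ✓
  B = 10.703 -> Y = 1226.242 ✓
  B = 8.346 -> Y = 581.291 ✓
All samples match this transformation.

(b) B³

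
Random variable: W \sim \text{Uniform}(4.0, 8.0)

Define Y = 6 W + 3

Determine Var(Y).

For Y = aW + b: Var(Y) = a² * Var(W)
Var(W) = (8 - 4)^2/12 = 1.3333333
Var(Y) = 6² * 1.3333333 = 36 * 1.3333333 = 48

48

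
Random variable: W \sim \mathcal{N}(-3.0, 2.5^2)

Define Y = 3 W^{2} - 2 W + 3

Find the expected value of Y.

E[Y] = 3*E[W²] - 2*E[W] + 3
E[W] = -3
E[W²] = Var(W) + (E[W])² = 6.25 + 9 = 15.25
E[Y] = 3*15.25 - 2*(-3) + 3 = 54.75

54.75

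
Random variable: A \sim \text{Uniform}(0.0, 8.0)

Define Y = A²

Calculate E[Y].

Using E[X²] = Var(X) + (E[X])²:
E[A] = 4
Var(A) = (8 - 0)^2/12 = 5.3333333
E[A²] = 5.3333333 + 4² = 5.3333333 + 16 = 21.333333

21.333333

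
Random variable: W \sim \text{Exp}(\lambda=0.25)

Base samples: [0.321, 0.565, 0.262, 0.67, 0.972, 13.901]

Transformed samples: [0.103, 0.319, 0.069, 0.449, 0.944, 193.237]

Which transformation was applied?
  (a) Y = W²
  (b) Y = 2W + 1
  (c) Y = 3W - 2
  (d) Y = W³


Checking option (a) Y = W²:
  W = 0.321 -> Y = 0.103 ✓
  W = 0.565 -> Y = 0.319 ✓
  W = 0.262 -> Y = 0.069 ✓
All samples match this transformation.

(a) W²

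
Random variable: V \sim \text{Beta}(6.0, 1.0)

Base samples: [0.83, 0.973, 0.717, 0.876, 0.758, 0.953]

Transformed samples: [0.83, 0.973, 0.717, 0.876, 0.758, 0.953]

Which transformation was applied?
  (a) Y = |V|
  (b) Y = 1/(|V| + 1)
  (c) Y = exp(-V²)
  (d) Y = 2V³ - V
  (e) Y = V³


Checking option (a) Y = |V|:
  V = 0.83 -> Y = 0.83 ✓
  V = 0.973 -> Y = 0.973 ✓
  V = 0.717 -> Y = 0.717 ✓
All samples match this transformation.

(a) |V|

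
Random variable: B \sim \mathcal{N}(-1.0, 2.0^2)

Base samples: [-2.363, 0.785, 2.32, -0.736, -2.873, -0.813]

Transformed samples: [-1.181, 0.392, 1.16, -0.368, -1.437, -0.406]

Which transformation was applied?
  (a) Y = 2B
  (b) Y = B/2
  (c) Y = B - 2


Checking option (b) Y = B/2:
  B = -2.363 -> Y = -1.181 ✓
  B = 0.785 -> Y = 0.392 ✓
  B = 2.32 -> Y = 1.16 ✓
All samples match this transformation.

(b) B/2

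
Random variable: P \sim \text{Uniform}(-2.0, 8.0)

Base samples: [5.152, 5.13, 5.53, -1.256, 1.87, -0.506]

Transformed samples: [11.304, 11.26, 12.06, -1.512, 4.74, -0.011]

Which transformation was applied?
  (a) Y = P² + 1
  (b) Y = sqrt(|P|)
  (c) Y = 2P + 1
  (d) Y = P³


Checking option (c) Y = 2P + 1:
  P = 5.152 -> Y = 11.304 ✓
  P = 5.13 -> Y = 11.26 ✓
  P = 5.53 -> Y = 12.06 ✓
All samples match this transformation.

(c) 2P + 1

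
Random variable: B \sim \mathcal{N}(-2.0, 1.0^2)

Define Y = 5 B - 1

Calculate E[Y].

For Y = 5B - 1:
E[Y] = 5 * E[B] - 1
E[B] = -2.0 = -2
E[Y] = 5 * (-2) - 1 = -11

-11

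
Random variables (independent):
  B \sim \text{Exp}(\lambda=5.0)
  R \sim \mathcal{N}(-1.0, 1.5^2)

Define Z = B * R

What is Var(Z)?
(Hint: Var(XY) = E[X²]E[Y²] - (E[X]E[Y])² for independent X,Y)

Var(XY) = E[X²]E[Y²] - (E[X]E[Y])²
E[B] = 0.2, Var(B) = 0.04
E[R] = -1, Var(R) = 2.25
E[B²] = 0.04 + 0.2² = 0.08
E[R²] = 2.25 + (-1)² = 3.25
Var(Z) = 0.08*3.25 - (0.2*(-1))²
= 0.26 - 0.04 = 0.22

0.22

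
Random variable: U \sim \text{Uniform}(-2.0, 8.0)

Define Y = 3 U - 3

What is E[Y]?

For Y = 3U - 3:
E[Y] = 3 * E[U] - 3
E[U] = (-2 + 8)/2 = 3
E[Y] = 3 * 3 - 3 = 6

6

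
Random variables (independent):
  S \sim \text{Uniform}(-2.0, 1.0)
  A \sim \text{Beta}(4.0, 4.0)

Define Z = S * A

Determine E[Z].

For independent RVs: E[XY] = E[X]*E[Y]
E[S] = -0.5
E[A] = 0.5
E[Z] = -0.5 * 0.5 = -0.25

-0.25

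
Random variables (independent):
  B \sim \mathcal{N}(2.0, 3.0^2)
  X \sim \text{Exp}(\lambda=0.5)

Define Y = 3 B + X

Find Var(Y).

For independent RVs: Var(aX + bY) = a²Var(X) + b²Var(Y)
Var(B) = 9
Var(X) = 4
Var(Y) = 3²*9 + 1²*4
= 9*9 + 1*4 = 85

85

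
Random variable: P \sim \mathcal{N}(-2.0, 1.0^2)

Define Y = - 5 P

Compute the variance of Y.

For Y = aP + b: Var(Y) = a² * Var(P)
Var(P) = 1.0^2 = 1
Var(Y) = (-5)² * 1 = 25 * 1 = 25

25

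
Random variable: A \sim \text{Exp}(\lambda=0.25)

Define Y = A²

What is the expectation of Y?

Using E[X²] = Var(X) + (E[X])²:
E[A] = 4
Var(A) = 1/0.25^2 = 16
E[A²] = 16 + 4² = 16 + 16 = 32

32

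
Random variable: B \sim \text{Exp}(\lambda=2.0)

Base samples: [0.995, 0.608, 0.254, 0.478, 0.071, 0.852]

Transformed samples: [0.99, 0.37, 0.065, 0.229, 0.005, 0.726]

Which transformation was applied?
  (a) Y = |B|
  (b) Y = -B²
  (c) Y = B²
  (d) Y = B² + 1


Checking option (c) Y = B²:
  B = 0.995 -> Y = 0.99 ✓
  B = 0.608 -> Y = 0.37 ✓
  B = 0.254 -> Y = 0.065 ✓
All samples match this transformation.

(c) B²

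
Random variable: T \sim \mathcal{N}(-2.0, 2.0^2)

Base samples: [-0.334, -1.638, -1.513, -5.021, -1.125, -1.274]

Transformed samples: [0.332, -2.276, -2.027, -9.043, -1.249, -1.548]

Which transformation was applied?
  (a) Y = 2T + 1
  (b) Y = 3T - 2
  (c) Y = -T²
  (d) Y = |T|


Checking option (a) Y = 2T + 1:
  T = -0.334 -> Y = 0.332 ✓
  T = -1.638 -> Y = -2.276 ✓
  T = -1.513 -> Y = -2.027 ✓
All samples match this transformation.

(a) 2T + 1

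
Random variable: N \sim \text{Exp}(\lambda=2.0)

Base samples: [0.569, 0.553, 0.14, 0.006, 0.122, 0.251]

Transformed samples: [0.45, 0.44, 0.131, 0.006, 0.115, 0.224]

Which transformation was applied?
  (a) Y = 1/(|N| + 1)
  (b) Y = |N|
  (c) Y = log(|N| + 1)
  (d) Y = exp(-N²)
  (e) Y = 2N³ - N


Checking option (c) Y = log(|N| + 1):
  N = 0.569 -> Y = 0.45 ✓
  N = 0.553 -> Y = 0.44 ✓
  N = 0.14 -> Y = 0.131 ✓
All samples match this transformation.

(c) log(|N| + 1)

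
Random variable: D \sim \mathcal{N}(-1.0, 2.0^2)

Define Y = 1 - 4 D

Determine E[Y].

For Y = -4D + 1:
E[Y] = -4 * E[D] + 1
E[D] = -1.0 = -1
E[Y] = -4 * (-1) + 1 = 5

5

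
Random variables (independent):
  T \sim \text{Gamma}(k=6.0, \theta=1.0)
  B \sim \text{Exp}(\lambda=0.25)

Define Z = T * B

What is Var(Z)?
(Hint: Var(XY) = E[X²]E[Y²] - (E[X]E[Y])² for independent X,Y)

Var(XY) = E[X²]E[Y²] - (E[X]E[Y])²
E[T] = 6, Var(T) = 6
E[B] = 4, Var(B) = 16
E[T²] = 6 + 6² = 42
E[B²] = 16 + 4² = 32
Var(Z) = 42*32 - (6*4)²
= 1344 - 576 = 768

768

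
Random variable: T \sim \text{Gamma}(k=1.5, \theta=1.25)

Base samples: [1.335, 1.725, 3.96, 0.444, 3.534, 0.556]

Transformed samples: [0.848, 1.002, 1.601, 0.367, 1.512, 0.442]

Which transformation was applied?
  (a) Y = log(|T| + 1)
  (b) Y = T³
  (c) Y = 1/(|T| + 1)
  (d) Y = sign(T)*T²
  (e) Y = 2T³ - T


Checking option (a) Y = log(|T| + 1):
  T = 1.335 -> Y = 0.848 ✓
  T = 1.725 -> Y = 1.002 ✓
  T = 3.96 -> Y = 1.601 ✓
All samples match this transformation.

(a) log(|T| + 1)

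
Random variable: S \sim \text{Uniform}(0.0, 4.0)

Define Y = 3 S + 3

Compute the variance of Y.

For Y = aS + b: Var(Y) = a² * Var(S)
Var(S) = (4 - 0)^2/12 = 1.3333333
Var(Y) = 3² * 1.3333333 = 9 * 1.3333333 = 12

12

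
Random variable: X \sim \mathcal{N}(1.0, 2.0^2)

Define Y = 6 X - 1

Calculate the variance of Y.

For Y = aX + b: Var(Y) = a² * Var(X)
Var(X) = 2.0^2 = 4
Var(Y) = 6² * 4 = 36 * 4 = 144

144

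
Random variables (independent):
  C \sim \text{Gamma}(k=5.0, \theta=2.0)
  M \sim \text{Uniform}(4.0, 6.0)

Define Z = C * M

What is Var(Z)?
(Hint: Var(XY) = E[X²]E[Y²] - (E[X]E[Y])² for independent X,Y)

Var(XY) = E[X²]E[Y²] - (E[X]E[Y])²
E[C] = 10, Var(C) = 20
E[M] = 5, Var(M) = 0.33333333
E[C²] = 20 + 10² = 120
E[M²] = 0.33333333 + 5² = 25.333333
Var(Z) = 120*25.333333 - (10*5)²
= 3040 - 2500 = 540

540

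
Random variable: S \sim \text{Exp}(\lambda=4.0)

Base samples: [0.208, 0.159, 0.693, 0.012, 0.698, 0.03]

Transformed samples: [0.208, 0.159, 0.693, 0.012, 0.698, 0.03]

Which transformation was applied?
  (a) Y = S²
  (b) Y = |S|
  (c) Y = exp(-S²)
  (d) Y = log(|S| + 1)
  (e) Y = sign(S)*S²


Checking option (b) Y = |S|:
  S = 0.208 -> Y = 0.208 ✓
  S = 0.159 -> Y = 0.159 ✓
  S = 0.693 -> Y = 0.693 ✓
All samples match this transformation.

(b) |S|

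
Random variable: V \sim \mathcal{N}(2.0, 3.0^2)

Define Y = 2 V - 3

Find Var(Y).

For Y = aV + b: Var(Y) = a² * Var(V)
Var(V) = 3.0^2 = 9
Var(Y) = 2² * 9 = 4 * 9 = 36

36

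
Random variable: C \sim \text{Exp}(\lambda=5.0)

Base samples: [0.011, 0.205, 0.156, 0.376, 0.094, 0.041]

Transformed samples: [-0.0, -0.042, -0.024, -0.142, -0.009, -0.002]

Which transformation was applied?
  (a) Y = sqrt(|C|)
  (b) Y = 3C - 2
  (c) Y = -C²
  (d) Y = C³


Checking option (c) Y = -C²:
  C = 0.011 -> Y = -0.0 ✓
  C = 0.205 -> Y = -0.042 ✓
  C = 0.156 -> Y = -0.024 ✓
All samples match this transformation.

(c) -C²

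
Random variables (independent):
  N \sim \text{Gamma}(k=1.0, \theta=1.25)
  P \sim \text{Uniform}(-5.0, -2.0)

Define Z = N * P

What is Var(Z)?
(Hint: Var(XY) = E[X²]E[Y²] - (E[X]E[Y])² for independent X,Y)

Var(XY) = E[X²]E[Y²] - (E[X]E[Y])²
E[N] = 1.25, Var(N) = 1.5625
E[P] = -3.5, Var(P) = 0.75
E[N²] = 1.5625 + 1.25² = 3.125
E[P²] = 0.75 + (-3.5)² = 13
Var(Z) = 3.125*13 - (1.25*(-3.5))²
= 40.625 - 19.140625 = 21.484375

21.484375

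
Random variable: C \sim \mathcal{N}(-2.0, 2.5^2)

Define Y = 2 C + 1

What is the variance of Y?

For Y = aC + b: Var(Y) = a² * Var(C)
Var(C) = 2.5^2 = 6.25
Var(Y) = 2² * 6.25 = 4 * 6.25 = 25

25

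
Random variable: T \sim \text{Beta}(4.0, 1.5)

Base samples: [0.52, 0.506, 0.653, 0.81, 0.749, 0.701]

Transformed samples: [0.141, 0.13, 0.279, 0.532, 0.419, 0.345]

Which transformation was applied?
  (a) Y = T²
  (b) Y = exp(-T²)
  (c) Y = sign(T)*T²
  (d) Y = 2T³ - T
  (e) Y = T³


Checking option (e) Y = T³:
  T = 0.52 -> Y = 0.141 ✓
  T = 0.506 -> Y = 0.13 ✓
  T = 0.653 -> Y = 0.279 ✓
All samples match this transformation.

(e) T³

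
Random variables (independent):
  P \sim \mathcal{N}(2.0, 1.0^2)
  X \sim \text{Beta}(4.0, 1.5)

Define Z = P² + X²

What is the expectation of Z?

E[Z] = E[P²] + E[X²]
E[P²] = Var(P) + E[P]² = 1 + 4 = 5
E[X²] = Var(X) + E[X]² = 0.03051494 + 0.52892562 = 0.55944056
E[Z] = 5 + 0.55944056 = 5.5594406

5.5594406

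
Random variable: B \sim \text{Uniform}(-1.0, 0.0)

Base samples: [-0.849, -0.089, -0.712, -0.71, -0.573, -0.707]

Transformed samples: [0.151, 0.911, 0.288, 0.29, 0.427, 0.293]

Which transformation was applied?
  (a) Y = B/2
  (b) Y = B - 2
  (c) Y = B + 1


Checking option (c) Y = B + 1:
  B = -0.849 -> Y = 0.151 ✓
  B = -0.089 -> Y = 0.911 ✓
  B = -0.712 -> Y = 0.288 ✓
All samples match this transformation.

(c) B + 1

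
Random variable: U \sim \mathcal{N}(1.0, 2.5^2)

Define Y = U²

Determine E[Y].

Using E[X²] = Var(X) + (E[X])²:
E[U] = 1
Var(U) = 2.5^2 = 6.25
E[U²] = 6.25 + 1² = 6.25 + 1 = 7.25

7.25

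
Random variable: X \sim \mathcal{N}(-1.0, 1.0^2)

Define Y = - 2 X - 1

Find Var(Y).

For Y = aX + b: Var(Y) = a² * Var(X)
Var(X) = 1.0^2 = 1
Var(Y) = (-2)² * 1 = 4 * 1 = 4

4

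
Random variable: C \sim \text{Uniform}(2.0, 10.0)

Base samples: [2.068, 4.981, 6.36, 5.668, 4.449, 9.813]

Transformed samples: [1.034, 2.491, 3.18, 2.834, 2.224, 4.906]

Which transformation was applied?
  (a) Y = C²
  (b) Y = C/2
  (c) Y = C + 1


Checking option (b) Y = C/2:
  C = 2.068 -> Y = 1.034 ✓
  C = 4.981 -> Y = 2.491 ✓
  C = 6.36 -> Y = 3.18 ✓
All samples match this transformation.

(b) C/2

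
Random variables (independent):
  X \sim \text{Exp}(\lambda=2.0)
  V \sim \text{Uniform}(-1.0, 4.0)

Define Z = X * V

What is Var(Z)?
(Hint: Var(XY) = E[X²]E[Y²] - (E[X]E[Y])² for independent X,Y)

Var(XY) = E[X²]E[Y²] - (E[X]E[Y])²
E[X] = 0.5, Var(X) = 0.25
E[V] = 1.5, Var(V) = 2.0833333
E[X²] = 0.25 + 0.5² = 0.5
E[V²] = 2.0833333 + 1.5² = 4.3333333
Var(Z) = 0.5*4.3333333 - (0.5*1.5)²
= 2.1666667 - 0.5625 = 1.6041667

1.6041667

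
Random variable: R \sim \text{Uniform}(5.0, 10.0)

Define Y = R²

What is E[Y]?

Using E[X²] = Var(X) + (E[X])²:
E[R] = 7.5
Var(R) = (10 - 5)^2/12 = 2.0833333
E[R²] = 2.0833333 + 7.5² = 2.0833333 + 56.25 = 58.333333

58.333333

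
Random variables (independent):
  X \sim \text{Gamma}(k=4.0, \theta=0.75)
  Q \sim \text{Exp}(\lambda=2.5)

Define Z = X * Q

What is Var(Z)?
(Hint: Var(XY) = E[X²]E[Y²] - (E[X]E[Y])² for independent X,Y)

Var(XY) = E[X²]E[Y²] - (E[X]E[Y])²
E[X] = 3, Var(X) = 2.25
E[Q] = 0.4, Var(Q) = 0.16
E[X²] = 2.25 + 3² = 11.25
E[Q²] = 0.16 + 0.4² = 0.32
Var(Z) = 11.25*0.32 - (3*0.4)²
= 3.6 - 1.44 = 2.16

2.16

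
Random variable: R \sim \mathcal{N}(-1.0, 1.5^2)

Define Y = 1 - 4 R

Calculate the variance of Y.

For Y = aR + b: Var(Y) = a² * Var(R)
Var(R) = 1.5^2 = 2.25
Var(Y) = (-4)² * 2.25 = 16 * 2.25 = 36

36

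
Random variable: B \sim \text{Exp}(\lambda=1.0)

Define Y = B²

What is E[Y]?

Using E[X²] = Var(X) + (E[X])²:
E[B] = 1
Var(B) = 1/1.0^2 = 1
E[B²] = 1 + 1² = 1 + 1 = 2

2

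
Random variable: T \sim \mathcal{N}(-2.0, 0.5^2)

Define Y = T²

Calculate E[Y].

Using E[X²] = Var(X) + (E[X])²:
E[T] = -2
Var(T) = 0.5^2 = 0.25
E[T²] = 0.25 + (-2)² = 0.25 + 4 = 4.25

4.25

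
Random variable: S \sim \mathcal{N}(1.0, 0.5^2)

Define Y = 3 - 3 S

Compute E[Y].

For Y = -3S + 3:
E[Y] = -3 * E[S] + 3
E[S] = 1.0 = 1
E[Y] = -3 * 1 + 3 = 0

0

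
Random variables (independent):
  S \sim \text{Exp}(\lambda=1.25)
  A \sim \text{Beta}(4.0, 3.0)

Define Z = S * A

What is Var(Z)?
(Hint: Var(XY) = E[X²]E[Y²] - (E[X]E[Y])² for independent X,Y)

Var(XY) = E[X²]E[Y²] - (E[X]E[Y])²
E[S] = 0.8, Var(S) = 0.64
E[A] = 0.57142857, Var(A) = 0.030612245
E[S²] = 0.64 + 0.8² = 1.28
E[A²] = 0.030612245 + 0.57142857² = 0.35714286
Var(Z) = 1.28*0.35714286 - (0.8*0.57142857)²
= 0.45714286 - 0.20897959 = 0.24816327

0.24816327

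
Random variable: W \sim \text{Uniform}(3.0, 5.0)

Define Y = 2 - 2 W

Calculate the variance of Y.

For Y = aW + b: Var(Y) = a² * Var(W)
Var(W) = (5 - 3)^2/12 = 0.33333333
Var(Y) = (-2)² * 0.33333333 = 4 * 0.33333333 = 1.3333333

1.3333333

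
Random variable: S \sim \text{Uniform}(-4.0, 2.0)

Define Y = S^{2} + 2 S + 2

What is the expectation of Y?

E[Y] = 1*E[S²] + 2*E[S] + 2
E[S] = -1
E[S²] = Var(S) + (E[S])² = 3 + 1 = 4
E[Y] = 1*4 + 2*(-1) + 2 = 4

4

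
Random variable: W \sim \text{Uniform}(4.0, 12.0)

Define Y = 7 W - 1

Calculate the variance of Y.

For Y = aW + b: Var(Y) = a² * Var(W)
Var(W) = (12 - 4)^2/12 = 5.3333333
Var(Y) = 7² * 5.3333333 = 49 * 5.3333333 = 261.33333

261.33333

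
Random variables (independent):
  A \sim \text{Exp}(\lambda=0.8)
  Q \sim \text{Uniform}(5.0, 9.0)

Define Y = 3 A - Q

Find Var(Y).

For independent RVs: Var(aX + bY) = a²Var(X) + b²Var(Y)
Var(A) = 1.5625
Var(Q) = 1.3333333
Var(Y) = 3²*1.5625 + (-1)²*1.3333333
= 9*1.5625 + 1*1.3333333 = 15.395833

15.395833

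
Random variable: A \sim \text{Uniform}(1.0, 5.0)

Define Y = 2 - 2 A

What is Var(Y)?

For Y = aA + b: Var(Y) = a² * Var(A)
Var(A) = (5 - 1)^2/12 = 1.3333333
Var(Y) = (-2)² * 1.3333333 = 4 * 1.3333333 = 5.3333333

5.3333333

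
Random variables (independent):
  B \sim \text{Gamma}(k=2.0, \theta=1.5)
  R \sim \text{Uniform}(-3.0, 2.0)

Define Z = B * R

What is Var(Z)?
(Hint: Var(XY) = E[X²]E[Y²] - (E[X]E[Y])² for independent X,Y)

Var(XY) = E[X²]E[Y²] - (E[X]E[Y])²
E[B] = 3, Var(B) = 4.5
E[R] = -0.5, Var(R) = 2.0833333
E[B²] = 4.5 + 3² = 13.5
E[R²] = 2.0833333 + (-0.5)² = 2.3333333
Var(Z) = 13.5*2.3333333 - (3*(-0.5))²
= 31.5 - 2.25 = 29.25

29.25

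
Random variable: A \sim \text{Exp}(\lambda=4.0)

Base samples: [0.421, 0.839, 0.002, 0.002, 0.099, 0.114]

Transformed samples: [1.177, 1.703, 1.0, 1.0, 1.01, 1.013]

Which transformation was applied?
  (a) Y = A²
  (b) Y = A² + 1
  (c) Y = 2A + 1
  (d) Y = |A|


Checking option (b) Y = A² + 1:
  A = 0.421 -> Y = 1.177 ✓
  A = 0.839 -> Y = 1.703 ✓
  A = 0.002 -> Y = 1.0 ✓
All samples match this transformation.

(b) A² + 1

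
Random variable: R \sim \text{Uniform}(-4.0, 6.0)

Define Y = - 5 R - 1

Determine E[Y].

For Y = -5R - 1:
E[Y] = -5 * E[R] - 1
E[R] = (-4 + 6)/2 = 1
E[Y] = -5 * 1 - 1 = -6

-6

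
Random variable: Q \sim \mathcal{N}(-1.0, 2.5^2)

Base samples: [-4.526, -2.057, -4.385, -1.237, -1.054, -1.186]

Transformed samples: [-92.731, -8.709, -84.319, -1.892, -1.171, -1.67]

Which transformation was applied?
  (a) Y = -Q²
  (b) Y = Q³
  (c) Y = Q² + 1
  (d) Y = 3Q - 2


Checking option (b) Y = Q³:
  Q = -4.526 -> Y = -92.731 ✓
  Q = -2.057 -> Y = -8.709 ✓
  Q = -4.385 -> Y = -84.319 ✓
All samples match this transformation.

(b) Q³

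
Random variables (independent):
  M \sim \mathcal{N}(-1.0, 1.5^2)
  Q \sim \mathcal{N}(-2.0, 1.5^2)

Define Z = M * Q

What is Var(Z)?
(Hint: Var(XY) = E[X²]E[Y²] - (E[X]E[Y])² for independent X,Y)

Var(XY) = E[X²]E[Y²] - (E[X]E[Y])²
E[M] = -1, Var(M) = 2.25
E[Q] = -2, Var(Q) = 2.25
E[M²] = 2.25 + (-1)² = 3.25
E[Q²] = 2.25 + (-2)² = 6.25
Var(Z) = 3.25*6.25 - (-1*(-2))²
= 20.3125 - 4 = 16.3125

16.3125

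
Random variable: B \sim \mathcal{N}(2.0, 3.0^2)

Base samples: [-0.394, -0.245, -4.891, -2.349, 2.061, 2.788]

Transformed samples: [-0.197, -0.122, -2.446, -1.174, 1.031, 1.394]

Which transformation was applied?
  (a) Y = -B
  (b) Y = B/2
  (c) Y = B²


Checking option (b) Y = B/2:
  B = -0.394 -> Y = -0.197 ✓
  B = -0.245 -> Y = -0.122 ✓
  B = -4.891 -> Y = -2.446 ✓
All samples match this transformation.

(b) B/2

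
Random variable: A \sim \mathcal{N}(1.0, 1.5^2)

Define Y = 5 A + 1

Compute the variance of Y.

For Y = aA + b: Var(Y) = a² * Var(A)
Var(A) = 1.5^2 = 2.25
Var(Y) = 5² * 2.25 = 25 * 2.25 = 56.25

56.25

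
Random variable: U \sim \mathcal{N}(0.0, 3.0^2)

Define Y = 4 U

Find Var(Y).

For Y = aU + b: Var(Y) = a² * Var(U)
Var(U) = 3.0^2 = 9
Var(Y) = 4² * 9 = 16 * 9 = 144

144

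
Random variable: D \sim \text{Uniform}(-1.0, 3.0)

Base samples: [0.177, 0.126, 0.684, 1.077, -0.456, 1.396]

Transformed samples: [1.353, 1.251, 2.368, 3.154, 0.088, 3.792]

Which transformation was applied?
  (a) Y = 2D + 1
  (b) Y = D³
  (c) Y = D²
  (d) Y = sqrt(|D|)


Checking option (a) Y = 2D + 1:
  D = 0.177 -> Y = 1.353 ✓
  D = 0.126 -> Y = 1.251 ✓
  D = 0.684 -> Y = 2.368 ✓
All samples match this transformation.

(a) 2D + 1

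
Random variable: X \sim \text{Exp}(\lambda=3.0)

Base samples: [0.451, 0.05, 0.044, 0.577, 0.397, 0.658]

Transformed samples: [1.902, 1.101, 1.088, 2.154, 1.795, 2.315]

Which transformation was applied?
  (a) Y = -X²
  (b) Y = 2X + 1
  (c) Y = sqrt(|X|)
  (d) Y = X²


Checking option (b) Y = 2X + 1:
  X = 0.451 -> Y = 1.902 ✓
  X = 0.05 -> Y = 1.101 ✓
  X = 0.044 -> Y = 1.088 ✓
All samples match this transformation.

(b) 2X + 1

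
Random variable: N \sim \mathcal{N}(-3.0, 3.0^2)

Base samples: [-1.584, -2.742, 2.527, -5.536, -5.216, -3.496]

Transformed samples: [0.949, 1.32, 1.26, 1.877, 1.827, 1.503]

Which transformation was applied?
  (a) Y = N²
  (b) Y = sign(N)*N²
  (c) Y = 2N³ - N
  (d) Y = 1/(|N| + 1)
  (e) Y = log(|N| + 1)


Checking option (e) Y = log(|N| + 1):
  N = -1.584 -> Y = 0.949 ✓
  N = -2.742 -> Y = 1.32 ✓
  N = 2.527 -> Y = 1.26 ✓
All samples match this transformation.

(e) log(|N| + 1)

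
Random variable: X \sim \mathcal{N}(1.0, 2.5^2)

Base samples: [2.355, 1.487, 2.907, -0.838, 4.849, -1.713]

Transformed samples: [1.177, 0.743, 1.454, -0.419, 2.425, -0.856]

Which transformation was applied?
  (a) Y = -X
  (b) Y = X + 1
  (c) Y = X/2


Checking option (c) Y = X/2:
  X = 2.355 -> Y = 1.177 ✓
  X = 1.487 -> Y = 0.743 ✓
  X = 2.907 -> Y = 1.454 ✓
All samples match this transformation.

(c) X/2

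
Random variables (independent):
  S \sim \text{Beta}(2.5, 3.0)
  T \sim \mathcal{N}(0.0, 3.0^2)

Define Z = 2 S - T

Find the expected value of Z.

E[Z] = 2*E[S] - 1*E[T]
E[S] = 0.45454545
E[T] = 0
E[Z] = 2*0.45454545 - 1*0 = 0.90909091

0.90909091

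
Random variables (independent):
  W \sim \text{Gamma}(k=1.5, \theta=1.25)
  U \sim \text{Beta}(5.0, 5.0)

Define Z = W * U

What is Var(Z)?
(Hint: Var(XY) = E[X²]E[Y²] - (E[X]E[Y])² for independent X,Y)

Var(XY) = E[X²]E[Y²] - (E[X]E[Y])²
E[W] = 1.875, Var(W) = 2.34375
E[U] = 0.5, Var(U) = 0.022727273
E[W²] = 2.34375 + 1.875² = 5.859375
E[U²] = 0.022727273 + 0.5² = 0.27272727
Var(Z) = 5.859375*0.27272727 - (1.875*0.5)²
= 1.5980114 - 0.87890625 = 0.71910511

0.71910511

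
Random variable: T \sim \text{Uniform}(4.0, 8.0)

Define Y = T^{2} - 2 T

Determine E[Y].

E[Y] = 1*E[T²] - 2*E[T]
E[T] = 6
E[T²] = Var(T) + (E[T])² = 1.3333333 + 36 = 37.333333
E[Y] = 1*37.333333 - 2*6 = 25.333333

25.333333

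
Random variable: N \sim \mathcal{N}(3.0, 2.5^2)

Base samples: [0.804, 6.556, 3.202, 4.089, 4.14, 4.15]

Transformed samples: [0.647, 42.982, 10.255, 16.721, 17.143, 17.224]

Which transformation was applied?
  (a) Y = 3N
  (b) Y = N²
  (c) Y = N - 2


Checking option (b) Y = N²:
  N = 0.804 -> Y = 0.647 ✓
  N = 6.556 -> Y = 42.982 ✓
  N = 3.202 -> Y = 10.255 ✓
All samples match this transformation.

(b) N²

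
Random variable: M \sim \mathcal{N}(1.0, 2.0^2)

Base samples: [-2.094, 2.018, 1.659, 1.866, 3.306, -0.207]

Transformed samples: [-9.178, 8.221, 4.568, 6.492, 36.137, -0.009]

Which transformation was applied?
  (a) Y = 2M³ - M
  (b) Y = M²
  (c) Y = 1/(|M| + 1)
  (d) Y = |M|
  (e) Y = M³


Checking option (e) Y = M³:
  M = -2.094 -> Y = -9.178 ✓
  M = 2.018 -> Y = 8.221 ✓
  M = 1.659 -> Y = 4.568 ✓
All samples match this transformation.

(e) M³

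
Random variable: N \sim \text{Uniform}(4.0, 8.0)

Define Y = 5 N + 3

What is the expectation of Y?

For Y = 5N + 3:
E[Y] = 5 * E[N] + 3
E[N] = (4 + 8)/2 = 6
E[Y] = 5 * 6 + 3 = 33

33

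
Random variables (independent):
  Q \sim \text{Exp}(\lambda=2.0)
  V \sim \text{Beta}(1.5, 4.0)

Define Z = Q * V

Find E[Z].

For independent RVs: E[XY] = E[X]*E[Y]
E[Q] = 0.5
E[V] = 0.27272727
E[Z] = 0.5 * 0.27272727 = 0.13636364

0.13636364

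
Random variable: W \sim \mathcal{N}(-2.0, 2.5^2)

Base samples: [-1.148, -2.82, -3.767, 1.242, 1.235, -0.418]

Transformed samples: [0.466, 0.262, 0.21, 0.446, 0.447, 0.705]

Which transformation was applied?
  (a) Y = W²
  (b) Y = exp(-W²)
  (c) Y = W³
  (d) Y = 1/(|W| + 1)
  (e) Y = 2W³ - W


Checking option (d) Y = 1/(|W| + 1):
  W = -1.148 -> Y = 0.466 ✓
  W = -2.82 -> Y = 0.262 ✓
  W = -3.767 -> Y = 0.21 ✓
All samples match this transformation.

(d) 1/(|W| + 1)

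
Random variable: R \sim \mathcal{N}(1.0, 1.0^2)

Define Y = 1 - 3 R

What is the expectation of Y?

For Y = -3R + 1:
E[Y] = -3 * E[R] + 1
E[R] = 1.0 = 1
E[Y] = -3 * 1 + 1 = -2

-2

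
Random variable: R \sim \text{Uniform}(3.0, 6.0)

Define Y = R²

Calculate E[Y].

E[R²] = Var(R) + (E[R])² = 0.75 + 20.25 = 21

21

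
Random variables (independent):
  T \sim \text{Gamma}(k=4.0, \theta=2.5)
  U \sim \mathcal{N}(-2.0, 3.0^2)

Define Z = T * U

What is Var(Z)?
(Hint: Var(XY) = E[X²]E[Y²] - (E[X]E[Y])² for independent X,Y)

Var(XY) = E[X²]E[Y²] - (E[X]E[Y])²
E[T] = 10, Var(T) = 25
E[U] = -2, Var(U) = 9
E[T²] = 25 + 10² = 125
E[U²] = 9 + (-2)² = 13
Var(Z) = 125*13 - (10*(-2))²
= 1625 - 400 = 1225

1225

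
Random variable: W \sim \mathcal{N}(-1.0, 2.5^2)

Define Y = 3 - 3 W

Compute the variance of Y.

For Y = aW + b: Var(Y) = a² * Var(W)
Var(W) = 2.5^2 = 6.25
Var(Y) = (-3)² * 6.25 = 9 * 6.25 = 56.25

56.25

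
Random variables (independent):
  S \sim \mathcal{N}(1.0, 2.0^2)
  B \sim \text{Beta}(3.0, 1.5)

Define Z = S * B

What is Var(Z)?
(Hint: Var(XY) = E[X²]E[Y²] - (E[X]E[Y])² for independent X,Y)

Var(XY) = E[X²]E[Y²] - (E[X]E[Y])²
E[S] = 1, Var(S) = 4
E[B] = 0.66666667, Var(B) = 0.04040404
E[S²] = 4 + 1² = 5
E[B²] = 0.04040404 + 0.66666667² = 0.48484848
Var(Z) = 5*0.48484848 - (1*0.66666667)²
= 2.4242424 - 0.44444444 = 1.979798

1.979798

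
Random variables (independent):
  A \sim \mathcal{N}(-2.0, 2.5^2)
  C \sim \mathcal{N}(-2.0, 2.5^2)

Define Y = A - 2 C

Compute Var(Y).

For independent RVs: Var(aX + bY) = a²Var(X) + b²Var(Y)
Var(A) = 6.25
Var(C) = 6.25
Var(Y) = 1²*6.25 + (-2)²*6.25
= 1*6.25 + 4*6.25 = 31.25

31.25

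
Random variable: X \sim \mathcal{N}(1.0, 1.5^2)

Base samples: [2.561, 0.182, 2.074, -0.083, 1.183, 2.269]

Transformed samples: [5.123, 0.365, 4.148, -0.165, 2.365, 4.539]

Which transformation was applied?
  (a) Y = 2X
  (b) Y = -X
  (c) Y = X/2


Checking option (a) Y = 2X:
  X = 2.561 -> Y = 5.123 ✓
  X = 0.182 -> Y = 0.365 ✓
  X = 2.074 -> Y = 4.148 ✓
All samples match this transformation.

(a) 2X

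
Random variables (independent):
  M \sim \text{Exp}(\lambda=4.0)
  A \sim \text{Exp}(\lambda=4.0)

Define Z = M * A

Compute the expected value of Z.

For independent RVs: E[XY] = E[X]*E[Y]
E[M] = 0.25
E[A] = 0.25
E[Z] = 0.25 * 0.25 = 0.0625

0.0625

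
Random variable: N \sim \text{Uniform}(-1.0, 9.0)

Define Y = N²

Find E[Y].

E[N²] = Var(N) + (E[N])² = 8.3333333 + 16 = 24.333333

24.333333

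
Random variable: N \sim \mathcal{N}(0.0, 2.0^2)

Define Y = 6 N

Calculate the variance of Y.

For Y = aN + b: Var(Y) = a² * Var(N)
Var(N) = 2.0^2 = 4
Var(Y) = 6² * 4 = 36 * 4 = 144

144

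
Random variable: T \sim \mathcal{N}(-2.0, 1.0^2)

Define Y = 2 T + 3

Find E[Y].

For Y = 2T + 3:
E[Y] = 2 * E[T] + 3
E[T] = -2.0 = -2
E[Y] = 2 * (-2) + 3 = -1

-1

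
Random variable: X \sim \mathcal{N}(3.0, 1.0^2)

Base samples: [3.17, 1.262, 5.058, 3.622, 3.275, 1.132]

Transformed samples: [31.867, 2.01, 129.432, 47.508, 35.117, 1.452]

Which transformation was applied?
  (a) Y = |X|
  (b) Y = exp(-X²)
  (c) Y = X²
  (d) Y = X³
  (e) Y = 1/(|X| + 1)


Checking option (d) Y = X³:
  X = 3.17 -> Y = 31.867 ✓
  X = 1.262 -> Y = 2.01 ✓
  X = 5.058 -> Y = 129.432 ✓
All samples match this transformation.

(d) X³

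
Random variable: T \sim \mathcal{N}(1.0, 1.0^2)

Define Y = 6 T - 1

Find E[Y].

For Y = 6T - 1:
E[Y] = 6 * E[T] - 1
E[T] = 1.0 = 1
E[Y] = 6 * 1 - 1 = 5

5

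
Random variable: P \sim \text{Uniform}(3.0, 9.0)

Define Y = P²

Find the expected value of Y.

Using E[X²] = Var(X) + (E[X])²:
E[P] = 6
Var(P) = (9 - 3)^2/12 = 3
E[P²] = 3 + 6² = 3 + 36 = 39

39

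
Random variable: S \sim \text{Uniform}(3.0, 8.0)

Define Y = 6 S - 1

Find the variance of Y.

For Y = aS + b: Var(Y) = a² * Var(S)
Var(S) = (8 - 3)^2/12 = 2.0833333
Var(Y) = 6² * 2.0833333 = 36 * 2.0833333 = 75

75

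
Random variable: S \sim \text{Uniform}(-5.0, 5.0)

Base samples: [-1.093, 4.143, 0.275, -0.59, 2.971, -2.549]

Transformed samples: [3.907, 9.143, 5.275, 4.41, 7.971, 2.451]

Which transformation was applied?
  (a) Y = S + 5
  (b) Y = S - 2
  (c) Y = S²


Checking option (a) Y = S + 5:
  S = -1.093 -> Y = 3.907 ✓
  S = 4.143 -> Y = 9.143 ✓
  S = 0.275 -> Y = 5.275 ✓
All samples match this transformation.

(a) S + 5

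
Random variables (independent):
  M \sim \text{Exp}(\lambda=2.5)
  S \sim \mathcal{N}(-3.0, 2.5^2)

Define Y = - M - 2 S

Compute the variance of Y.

For independent RVs: Var(aX + bY) = a²Var(X) + b²Var(Y)
Var(M) = 0.16
Var(S) = 6.25
Var(Y) = (-1)²*0.16 + (-2)²*6.25
= 1*0.16 + 4*6.25 = 25.16

25.16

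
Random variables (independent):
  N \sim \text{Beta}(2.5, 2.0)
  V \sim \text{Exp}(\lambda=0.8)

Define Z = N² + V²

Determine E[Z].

E[Z] = E[N²] + E[V²]
E[N²] = Var(N) + E[N]² = 0.044893378 + 0.30864198 = 0.35353535
E[V²] = Var(V) + E[V]² = 1.5625 + 1.5625 = 3.125
E[Z] = 0.35353535 + 3.125 = 3.4785354

3.4785354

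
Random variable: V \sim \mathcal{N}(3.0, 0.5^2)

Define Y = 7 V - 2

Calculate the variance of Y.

For Y = aV + b: Var(Y) = a² * Var(V)
Var(V) = 0.5^2 = 0.25
Var(Y) = 7² * 0.25 = 49 * 0.25 = 12.25

12.25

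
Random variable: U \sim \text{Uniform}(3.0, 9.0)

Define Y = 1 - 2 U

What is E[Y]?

For Y = -2U + 1:
E[Y] = -2 * E[U] + 1
E[U] = (3 + 9)/2 = 6
E[Y] = -2 * 6 + 1 = -11

-11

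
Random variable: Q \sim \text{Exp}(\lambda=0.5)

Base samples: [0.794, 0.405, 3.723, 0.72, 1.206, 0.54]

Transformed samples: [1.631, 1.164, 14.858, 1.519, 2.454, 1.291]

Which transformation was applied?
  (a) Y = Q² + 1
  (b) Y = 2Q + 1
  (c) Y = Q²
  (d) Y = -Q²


Checking option (a) Y = Q² + 1:
  Q = 0.794 -> Y = 1.631 ✓
  Q = 0.405 -> Y = 1.164 ✓
  Q = 3.723 -> Y = 14.858 ✓
All samples match this transformation.

(a) Q² + 1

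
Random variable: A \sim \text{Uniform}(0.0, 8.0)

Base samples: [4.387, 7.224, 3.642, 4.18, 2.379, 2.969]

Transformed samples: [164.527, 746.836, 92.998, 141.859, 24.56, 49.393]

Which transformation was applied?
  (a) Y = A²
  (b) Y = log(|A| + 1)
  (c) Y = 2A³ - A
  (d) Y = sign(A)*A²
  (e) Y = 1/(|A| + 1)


Checking option (c) Y = 2A³ - A:
  A = 4.387 -> Y = 164.527 ✓
  A = 7.224 -> Y = 746.836 ✓
  A = 3.642 -> Y = 92.998 ✓
All samples match this transformation.

(c) 2A³ - A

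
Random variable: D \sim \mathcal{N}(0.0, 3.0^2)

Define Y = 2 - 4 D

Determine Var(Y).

For Y = aD + b: Var(Y) = a² * Var(D)
Var(D) = 3.0^2 = 9
Var(Y) = (-4)² * 9 = 16 * 9 = 144

144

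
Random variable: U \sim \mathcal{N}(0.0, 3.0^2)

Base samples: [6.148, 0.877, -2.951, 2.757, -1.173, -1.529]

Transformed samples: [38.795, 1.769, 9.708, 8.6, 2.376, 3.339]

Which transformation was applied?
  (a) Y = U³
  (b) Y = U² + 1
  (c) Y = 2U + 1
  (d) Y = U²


Checking option (b) Y = U² + 1:
  U = 6.148 -> Y = 38.795 ✓
  U = 0.877 -> Y = 1.769 ✓
  U = -2.951 -> Y = 9.708 ✓
All samples match this transformation.

(b) U² + 1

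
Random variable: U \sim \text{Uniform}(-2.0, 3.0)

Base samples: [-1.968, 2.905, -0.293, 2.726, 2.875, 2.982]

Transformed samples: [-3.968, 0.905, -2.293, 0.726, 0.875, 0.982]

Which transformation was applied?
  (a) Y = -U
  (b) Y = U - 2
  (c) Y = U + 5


Checking option (b) Y = U - 2:
  U = -1.968 -> Y = -3.968 ✓
  U = 2.905 -> Y = 0.905 ✓
  U = -0.293 -> Y = -2.293 ✓
All samples match this transformation.

(b) U - 2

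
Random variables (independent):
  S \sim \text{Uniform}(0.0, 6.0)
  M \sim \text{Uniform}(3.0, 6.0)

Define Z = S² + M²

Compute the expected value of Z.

E[Z] = E[S²] + E[M²]
E[S²] = Var(S) + E[S]² = 3 + 9 = 12
E[M²] = Var(M) + E[M]² = 0.75 + 20.25 = 21
E[Z] = 12 + 21 = 33

33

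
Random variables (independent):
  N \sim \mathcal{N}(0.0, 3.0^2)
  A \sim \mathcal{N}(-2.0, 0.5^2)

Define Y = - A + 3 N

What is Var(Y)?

For independent RVs: Var(aX + bY) = a²Var(X) + b²Var(Y)
Var(N) = 9
Var(A) = 0.25
Var(Y) = 3²*9 + (-1)²*0.25
= 9*9 + 1*0.25 = 81.25

81.25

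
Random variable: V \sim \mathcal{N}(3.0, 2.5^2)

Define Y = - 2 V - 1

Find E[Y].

For Y = -2V - 1:
E[Y] = -2 * E[V] - 1
E[V] = 3.0 = 3
E[Y] = -2 * 3 - 1 = -7

-7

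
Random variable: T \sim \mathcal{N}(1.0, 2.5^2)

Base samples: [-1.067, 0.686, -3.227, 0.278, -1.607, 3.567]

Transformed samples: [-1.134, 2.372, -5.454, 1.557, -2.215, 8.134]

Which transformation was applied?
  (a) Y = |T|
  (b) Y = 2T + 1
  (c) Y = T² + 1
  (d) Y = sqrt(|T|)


Checking option (b) Y = 2T + 1:
  T = -1.067 -> Y = -1.134 ✓
  T = 0.686 -> Y = 2.372 ✓
  T = -3.227 -> Y = -5.454 ✓
All samples match this transformation.

(b) 2T + 1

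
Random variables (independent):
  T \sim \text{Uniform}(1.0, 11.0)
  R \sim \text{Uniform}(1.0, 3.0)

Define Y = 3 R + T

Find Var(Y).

For independent RVs: Var(aX + bY) = a²Var(X) + b²Var(Y)
Var(T) = 8.3333333
Var(R) = 0.33333333
Var(Y) = 1²*8.3333333 + 3²*0.33333333
= 1*8.3333333 + 9*0.33333333 = 11.333333

11.333333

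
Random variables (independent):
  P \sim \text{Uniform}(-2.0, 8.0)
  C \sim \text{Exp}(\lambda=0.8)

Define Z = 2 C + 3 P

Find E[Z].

E[Z] = 3*E[P] + 2*E[C]
E[P] = 3
E[C] = 1.25
E[Z] = 3*3 + 2*1.25 = 11.5

11.5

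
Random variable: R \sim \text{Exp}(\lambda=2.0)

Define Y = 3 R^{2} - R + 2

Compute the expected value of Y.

E[Y] = 3*E[R²] - 1*E[R] + 2
E[R] = 0.5
E[R²] = Var(R) + (E[R])² = 0.25 + 0.25 = 0.5
E[Y] = 3*0.5 - 1*0.5 + 2 = 3

3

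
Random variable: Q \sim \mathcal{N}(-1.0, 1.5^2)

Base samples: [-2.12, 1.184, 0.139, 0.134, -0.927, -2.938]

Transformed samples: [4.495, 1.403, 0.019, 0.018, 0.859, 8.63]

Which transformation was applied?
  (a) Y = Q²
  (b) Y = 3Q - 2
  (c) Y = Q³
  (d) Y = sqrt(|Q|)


Checking option (a) Y = Q²:
  Q = -2.12 -> Y = 4.495 ✓
  Q = 1.184 -> Y = 1.403 ✓
  Q = 0.139 -> Y = 0.019 ✓
All samples match this transformation.

(a) Q²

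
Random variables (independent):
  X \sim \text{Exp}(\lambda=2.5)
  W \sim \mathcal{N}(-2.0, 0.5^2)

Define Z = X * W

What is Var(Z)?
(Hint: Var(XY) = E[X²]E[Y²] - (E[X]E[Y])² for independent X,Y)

Var(XY) = E[X²]E[Y²] - (E[X]E[Y])²
E[X] = 0.4, Var(X) = 0.16
E[W] = -2, Var(W) = 0.25
E[X²] = 0.16 + 0.4² = 0.32
E[W²] = 0.25 + (-2)² = 4.25
Var(Z) = 0.32*4.25 - (0.4*(-2))²
= 1.36 - 0.64 = 0.72

0.72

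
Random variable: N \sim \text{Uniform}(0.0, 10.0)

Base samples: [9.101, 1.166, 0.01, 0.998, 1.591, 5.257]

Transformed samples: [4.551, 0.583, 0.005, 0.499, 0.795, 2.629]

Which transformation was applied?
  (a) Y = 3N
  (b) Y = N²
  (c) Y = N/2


Checking option (c) Y = N/2:
  N = 9.101 -> Y = 4.551 ✓
  N = 1.166 -> Y = 0.583 ✓
  N = 0.01 -> Y = 0.005 ✓
All samples match this transformation.

(c) N/2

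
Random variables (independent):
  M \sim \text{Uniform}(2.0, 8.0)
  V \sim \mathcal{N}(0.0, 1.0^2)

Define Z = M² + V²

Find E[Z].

E[Z] = E[M²] + E[V²]
E[M²] = Var(M) + E[M]² = 3 + 25 = 28
E[V²] = Var(V) + E[V]² = 1 + 0 = 1
E[Z] = 28 + 1 = 29

29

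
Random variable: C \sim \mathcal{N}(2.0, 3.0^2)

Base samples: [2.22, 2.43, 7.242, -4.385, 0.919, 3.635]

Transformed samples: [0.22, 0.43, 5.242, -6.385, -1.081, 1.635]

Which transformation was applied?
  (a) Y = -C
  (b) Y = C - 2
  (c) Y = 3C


Checking option (b) Y = C - 2:
  C = 2.22 -> Y = 0.22 ✓
  C = 2.43 -> Y = 0.43 ✓
  C = 7.242 -> Y = 5.242 ✓
All samples match this transformation.

(b) C - 2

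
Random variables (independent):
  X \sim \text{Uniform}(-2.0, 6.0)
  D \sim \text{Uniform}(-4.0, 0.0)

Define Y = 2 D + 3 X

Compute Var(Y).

For independent RVs: Var(aX + bY) = a²Var(X) + b²Var(Y)
Var(X) = 5.3333333
Var(D) = 1.3333333
Var(Y) = 3²*5.3333333 + 2²*1.3333333
= 9*5.3333333 + 4*1.3333333 = 53.333333

53.333333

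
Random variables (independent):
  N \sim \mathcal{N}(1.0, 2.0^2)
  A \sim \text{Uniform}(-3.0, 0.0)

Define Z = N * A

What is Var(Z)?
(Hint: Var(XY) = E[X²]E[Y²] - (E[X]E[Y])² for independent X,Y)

Var(XY) = E[X²]E[Y²] - (E[X]E[Y])²
E[N] = 1, Var(N) = 4
E[A] = -1.5, Var(A) = 0.75
E[N²] = 4 + 1² = 5
E[A²] = 0.75 + (-1.5)² = 3
Var(Z) = 5*3 - (1*(-1.5))²
= 15 - 2.25 = 12.75

12.75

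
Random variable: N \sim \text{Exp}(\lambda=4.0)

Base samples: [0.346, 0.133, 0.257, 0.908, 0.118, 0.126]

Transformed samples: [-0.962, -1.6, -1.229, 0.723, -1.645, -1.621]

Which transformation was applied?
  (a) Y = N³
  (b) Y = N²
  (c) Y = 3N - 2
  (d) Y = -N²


Checking option (c) Y = 3N - 2:
  N = 0.346 -> Y = -0.962 ✓
  N = 0.133 -> Y = -1.6 ✓
  N = 0.257 -> Y = -1.229 ✓
All samples match this transformation.

(c) 3N - 2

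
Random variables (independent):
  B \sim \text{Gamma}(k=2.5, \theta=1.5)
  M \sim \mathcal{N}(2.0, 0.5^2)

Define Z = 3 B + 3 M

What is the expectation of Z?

E[Z] = 3*E[B] + 3*E[M]
E[B] = 3.75
E[M] = 2
E[Z] = 3*3.75 + 3*2 = 17.25

17.25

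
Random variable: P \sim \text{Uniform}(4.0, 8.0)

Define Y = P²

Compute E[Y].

Using E[X²] = Var(X) + (E[X])²:
E[P] = 6
Var(P) = (8 - 4)^2/12 = 1.3333333
E[P²] = 1.3333333 + 6² = 1.3333333 + 36 = 37.333333

37.333333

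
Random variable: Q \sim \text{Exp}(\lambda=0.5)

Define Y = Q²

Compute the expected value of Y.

Using E[X²] = Var(X) + (E[X])²:
E[Q] = 2
Var(Q) = 1/0.5^2 = 4
E[Q²] = 4 + 2² = 4 + 4 = 8

8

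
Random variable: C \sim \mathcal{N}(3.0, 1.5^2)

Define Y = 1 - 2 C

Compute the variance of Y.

For Y = aC + b: Var(Y) = a² * Var(C)
Var(C) = 1.5^2 = 2.25
Var(Y) = (-2)² * 2.25 = 4 * 2.25 = 9

9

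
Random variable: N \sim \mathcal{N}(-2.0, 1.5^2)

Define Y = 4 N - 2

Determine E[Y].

For Y = 4N - 2:
E[Y] = 4 * E[N] - 2
E[N] = -2.0 = -2
E[Y] = 4 * (-2) - 2 = -10

-10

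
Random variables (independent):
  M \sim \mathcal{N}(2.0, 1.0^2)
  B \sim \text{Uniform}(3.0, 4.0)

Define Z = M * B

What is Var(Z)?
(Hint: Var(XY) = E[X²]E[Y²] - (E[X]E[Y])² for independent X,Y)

Var(XY) = E[X²]E[Y²] - (E[X]E[Y])²
E[M] = 2, Var(M) = 1
E[B] = 3.5, Var(B) = 0.083333333
E[M²] = 1 + 2² = 5
E[B²] = 0.083333333 + 3.5² = 12.333333
Var(Z) = 5*12.333333 - (2*3.5)²
= 61.666667 - 49 = 12.666667

12.666667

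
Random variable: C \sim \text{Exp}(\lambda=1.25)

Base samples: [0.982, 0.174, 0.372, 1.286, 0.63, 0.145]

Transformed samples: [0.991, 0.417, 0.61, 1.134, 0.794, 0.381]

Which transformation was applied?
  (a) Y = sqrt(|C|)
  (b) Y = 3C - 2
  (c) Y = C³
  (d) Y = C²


Checking option (a) Y = sqrt(|C|):
  C = 0.982 -> Y = 0.991 ✓
  C = 0.174 -> Y = 0.417 ✓
  C = 0.372 -> Y = 0.61 ✓
All samples match this transformation.

(a) sqrt(|C|)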